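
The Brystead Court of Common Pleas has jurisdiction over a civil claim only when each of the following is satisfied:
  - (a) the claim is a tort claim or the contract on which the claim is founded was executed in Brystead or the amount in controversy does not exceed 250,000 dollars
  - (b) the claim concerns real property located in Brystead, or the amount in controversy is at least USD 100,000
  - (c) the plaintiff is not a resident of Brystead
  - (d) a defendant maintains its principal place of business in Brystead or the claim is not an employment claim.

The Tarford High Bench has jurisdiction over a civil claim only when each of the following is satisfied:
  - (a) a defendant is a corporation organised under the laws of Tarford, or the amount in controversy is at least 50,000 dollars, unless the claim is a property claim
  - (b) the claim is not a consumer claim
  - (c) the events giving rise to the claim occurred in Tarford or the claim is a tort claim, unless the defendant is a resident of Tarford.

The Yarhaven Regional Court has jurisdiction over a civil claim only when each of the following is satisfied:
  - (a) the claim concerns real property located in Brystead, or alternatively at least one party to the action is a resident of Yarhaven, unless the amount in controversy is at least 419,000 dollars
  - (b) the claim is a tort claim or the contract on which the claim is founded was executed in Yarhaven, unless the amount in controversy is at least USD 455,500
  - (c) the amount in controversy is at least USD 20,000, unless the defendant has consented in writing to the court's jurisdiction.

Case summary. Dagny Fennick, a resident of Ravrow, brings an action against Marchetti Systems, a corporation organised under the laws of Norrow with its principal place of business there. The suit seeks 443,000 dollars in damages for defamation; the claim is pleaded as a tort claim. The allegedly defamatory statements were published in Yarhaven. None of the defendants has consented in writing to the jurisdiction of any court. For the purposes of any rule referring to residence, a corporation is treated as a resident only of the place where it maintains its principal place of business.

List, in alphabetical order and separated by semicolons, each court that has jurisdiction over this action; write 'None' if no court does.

the Brystead Court of Common Pleas; the Tarford High Bench; the Yarhaven Regional Court

The Brystead Court of Common Pleas:
  (a) The claim is a tort claim, so this disjunct is met. Met.
  (b) The amount in controversy is USD 443,000, which meets the $100,000 floor, so one alternative holds. Condition met.
  (c) The plaintiff resides in Ravrow, which is not Brystead. Condition met.
  (d) The claim is a tort claim, not an employment claim, which satisfies one of the alternatives. Condition met.
  → The court has jurisdiction.
The Tarford High Bench:
  (a) The amount in controversy is $443,000, which meets the 50,000 dollars floor — that alternative is enough. Met.
  (b) The claim is a tort claim, not a consumer claim. Condition met.
  (c) The claim is a tort claim — that alternative is enough. Met.
  → Every requirement is satisfied — jurisdiction.
The Yarhaven Regional Court:
  (a) The claim does not concern real property; no party resides in Yarhaven — none of the alternatives is met. But the amount in controversy is 443,000 dollars, which meets the $419,000 floor, and the 'unless' clause therefore excuses the requirement. Condition met.
  (b) The claim is a tort claim, so this disjunct is met. Satisfied.
  (c) The amount in controversy is 443,000 dollars, which meets the $20,000 floor. Met.
  → Every requirement is satisfied — jurisdiction.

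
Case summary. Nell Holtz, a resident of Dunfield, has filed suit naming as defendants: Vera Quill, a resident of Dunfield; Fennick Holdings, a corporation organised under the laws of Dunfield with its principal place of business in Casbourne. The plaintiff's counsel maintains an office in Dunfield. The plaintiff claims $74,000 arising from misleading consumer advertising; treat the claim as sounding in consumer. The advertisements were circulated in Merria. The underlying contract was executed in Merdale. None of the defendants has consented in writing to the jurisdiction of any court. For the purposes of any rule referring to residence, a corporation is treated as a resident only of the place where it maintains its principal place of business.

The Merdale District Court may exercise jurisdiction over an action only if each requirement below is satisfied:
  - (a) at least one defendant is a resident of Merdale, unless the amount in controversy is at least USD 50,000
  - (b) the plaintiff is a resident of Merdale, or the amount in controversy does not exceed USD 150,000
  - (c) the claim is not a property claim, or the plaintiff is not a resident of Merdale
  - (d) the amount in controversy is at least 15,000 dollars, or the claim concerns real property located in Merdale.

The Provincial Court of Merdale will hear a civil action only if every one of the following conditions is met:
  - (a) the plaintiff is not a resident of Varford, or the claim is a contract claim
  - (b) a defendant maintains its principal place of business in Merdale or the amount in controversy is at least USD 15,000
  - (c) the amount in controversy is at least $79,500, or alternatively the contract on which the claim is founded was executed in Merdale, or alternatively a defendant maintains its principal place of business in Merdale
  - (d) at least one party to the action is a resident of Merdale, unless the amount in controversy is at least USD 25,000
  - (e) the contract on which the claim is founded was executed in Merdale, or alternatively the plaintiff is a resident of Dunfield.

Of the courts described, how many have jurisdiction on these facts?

2

The Merdale District Court:
  (a) No defendant resides in Merdale (they reside in Dunfield, Casbourne). However, the amount in controversy is USD 74,000, which meets the 50,000 dollars floor, so the 'unless' proviso supplies this condition. Met.
  (b) The amount in controversy is $74,000, within the $150,000 ceiling, so this disjunct is met. Condition met.
  (c) The claim is a consumer claim, not a property claim — that alternative is enough. Met.
  (d) The amount in controversy is $74,000, which meets the USD 15,000 floor, which satisfies one of the alternatives. Condition met.
  → The court has jurisdiction.
The Provincial Court of Merdale:
  (a) The plaintiff resides in Dunfield, which is not Varford, so this disjunct is met. Satisfied.
  (b) The amount in controversy is 74,000 dollars, which meets the $15,000 floor, so one alternative holds. Met.
  (c) The contract was executed in Merdale, which satisfies one of the alternatives. Satisfied.
  (d) No party resides in Merdale. However, the amount in controversy is $74,000, which meets the $25,000 floor, so the 'unless' proviso supplies this condition. Met.
  (e) The contract was executed in Merdale — that alternative is enough. Met.
  → The court has jurisdiction.
Courts with jurisdiction: the Merdale District Court, the Provincial Court of Merdale — 2 in total.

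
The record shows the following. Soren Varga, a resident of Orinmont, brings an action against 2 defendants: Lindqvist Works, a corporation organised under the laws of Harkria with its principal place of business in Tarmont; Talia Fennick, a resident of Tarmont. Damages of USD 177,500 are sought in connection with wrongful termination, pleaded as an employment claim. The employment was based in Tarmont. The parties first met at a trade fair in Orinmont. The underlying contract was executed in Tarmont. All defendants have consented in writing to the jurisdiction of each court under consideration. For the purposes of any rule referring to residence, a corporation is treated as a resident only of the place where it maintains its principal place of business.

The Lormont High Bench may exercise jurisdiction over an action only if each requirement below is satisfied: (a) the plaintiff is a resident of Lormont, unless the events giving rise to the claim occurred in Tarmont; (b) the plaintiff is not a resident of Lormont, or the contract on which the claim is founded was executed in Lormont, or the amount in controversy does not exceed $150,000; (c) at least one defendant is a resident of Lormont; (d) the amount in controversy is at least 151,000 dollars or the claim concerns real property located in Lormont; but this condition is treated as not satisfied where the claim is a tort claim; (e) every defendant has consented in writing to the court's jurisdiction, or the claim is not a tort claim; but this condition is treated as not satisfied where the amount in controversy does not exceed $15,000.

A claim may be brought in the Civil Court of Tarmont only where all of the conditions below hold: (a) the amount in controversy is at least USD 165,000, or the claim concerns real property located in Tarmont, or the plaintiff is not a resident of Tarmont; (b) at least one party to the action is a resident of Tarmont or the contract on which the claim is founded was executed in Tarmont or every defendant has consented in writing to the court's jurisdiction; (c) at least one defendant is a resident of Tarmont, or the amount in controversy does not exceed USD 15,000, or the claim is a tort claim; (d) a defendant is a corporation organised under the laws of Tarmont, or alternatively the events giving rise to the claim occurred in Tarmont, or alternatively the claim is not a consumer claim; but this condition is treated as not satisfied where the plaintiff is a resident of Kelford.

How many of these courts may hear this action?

The Lormont High Bench:
  (a) The plaintiff resides in Orinmont, not Lormont. However, the operative events occurred in Tarmont, so the 'unless' proviso supplies this condition. Condition met.
  (b) The plaintiff resides in Orinmont, which is not Lormont, so one alternative holds. Met.
  (c) No defendant resides in Lormont (they reside in Tarmont, Tarmont). Not satisfied.
  (d) The amount in controversy is USD 177,500, which meets the $151,000 floor — that alternative is enough. The carve-out does not apply: the claim is an employment claim, not a tort claim. Condition met.
  (e) Every defendant has filed written consent, which satisfies one of the alternatives. The carve-out does not apply: the amount in controversy is 177,500 dollars, above the 15,000 dollars ceiling. Condition met.
  → No jurisdiction.
The Civil Court of Tarmont:
  (a) The amount in controversy is 177,500 dollars, which meets the 165,000 dollars floor, which satisfies one of the alternatives. Satisfied.
  (b) Lindqvist Works resides in Tarmont — that alternative is enough. Satisfied.
  (c) Lindqvist Works resides in Tarmont, which satisfies one of the alternatives. Condition met.
  (d) The operative events occurred in Tarmont, so this disjunct is met. The carve-out does not apply: the plaintiff resides in Orinmont, not Kelford. Met.
  → Every requirement is satisfied — jurisdiction.
Courts with jurisdiction: the Civil Court of Tarmont — 1 in total.

1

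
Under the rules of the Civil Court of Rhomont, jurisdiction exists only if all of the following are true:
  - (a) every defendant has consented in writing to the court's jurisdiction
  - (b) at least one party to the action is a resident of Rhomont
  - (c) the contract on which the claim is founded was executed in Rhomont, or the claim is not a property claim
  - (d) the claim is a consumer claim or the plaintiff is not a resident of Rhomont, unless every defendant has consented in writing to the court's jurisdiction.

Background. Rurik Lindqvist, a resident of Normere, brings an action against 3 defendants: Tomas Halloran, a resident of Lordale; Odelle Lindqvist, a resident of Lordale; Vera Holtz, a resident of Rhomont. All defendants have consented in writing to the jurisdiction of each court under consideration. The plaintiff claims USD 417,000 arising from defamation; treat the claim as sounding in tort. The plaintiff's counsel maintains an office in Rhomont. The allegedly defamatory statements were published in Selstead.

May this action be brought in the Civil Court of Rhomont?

The Civil Court of Rhomont:
  (a) Every defendant has filed written consent. Satisfied.
  (b) Vera Holtz resides in Rhomont. Condition met.
  (c) The claim is a tort claim, not a property claim, so this disjunct is met. Satisfied.
  (d) The plaintiff resides in Normere, which is not Rhomont, so one alternative holds. Met.
  → The court has jurisdiction.

Yes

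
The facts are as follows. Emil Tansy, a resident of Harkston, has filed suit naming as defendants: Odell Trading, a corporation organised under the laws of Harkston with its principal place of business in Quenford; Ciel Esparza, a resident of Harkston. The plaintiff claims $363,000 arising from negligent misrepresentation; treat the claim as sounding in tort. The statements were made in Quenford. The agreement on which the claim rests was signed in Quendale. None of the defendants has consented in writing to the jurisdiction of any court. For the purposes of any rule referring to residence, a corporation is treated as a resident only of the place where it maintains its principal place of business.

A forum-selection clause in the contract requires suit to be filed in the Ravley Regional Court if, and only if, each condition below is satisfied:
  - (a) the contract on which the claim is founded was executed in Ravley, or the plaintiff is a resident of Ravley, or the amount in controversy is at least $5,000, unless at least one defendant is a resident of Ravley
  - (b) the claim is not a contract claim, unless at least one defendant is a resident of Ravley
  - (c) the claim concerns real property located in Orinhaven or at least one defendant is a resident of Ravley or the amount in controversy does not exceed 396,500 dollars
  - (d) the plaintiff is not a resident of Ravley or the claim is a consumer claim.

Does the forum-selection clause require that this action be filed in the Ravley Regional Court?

Yes

The Ravley Regional Court:
  (a) The amount in controversy is USD 363,000, which meets the $5,000 floor, which satisfies one of the alternatives. Condition met.
  (b) The claim is a tort claim, not a contract claim. Condition met.
  (c) The amount in controversy is $363,000, within the $396,500 ceiling — that alternative is enough. Condition met.
  (d) The plaintiff resides in Harkston, which is not Ravley, which satisfies one of the alternatives. Condition met.
  → Forum clause is triggered.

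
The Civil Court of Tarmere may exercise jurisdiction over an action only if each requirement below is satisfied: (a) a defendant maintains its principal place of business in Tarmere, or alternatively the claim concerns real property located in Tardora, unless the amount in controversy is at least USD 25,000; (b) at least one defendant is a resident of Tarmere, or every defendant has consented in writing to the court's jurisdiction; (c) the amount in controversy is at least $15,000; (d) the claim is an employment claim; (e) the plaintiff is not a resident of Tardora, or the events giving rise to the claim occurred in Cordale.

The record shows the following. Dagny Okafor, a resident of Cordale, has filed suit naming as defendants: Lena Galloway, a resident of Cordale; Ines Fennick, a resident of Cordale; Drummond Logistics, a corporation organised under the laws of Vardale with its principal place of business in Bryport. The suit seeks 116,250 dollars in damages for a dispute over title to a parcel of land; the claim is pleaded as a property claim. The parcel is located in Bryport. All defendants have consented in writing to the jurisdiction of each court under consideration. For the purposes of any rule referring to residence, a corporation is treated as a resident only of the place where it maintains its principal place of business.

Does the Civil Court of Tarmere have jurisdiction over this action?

The Civil Court of Tarmere:
  (a) The corporate defendant(s) have their principal place of business in Bryport, not Tarmere; the property lies in Bryport, not Tardora — no alternative holds. The proviso rescues it, though: the amount in controversy is USD 116,250, which meets the USD 25,000 floor. Satisfied.
  (b) Every defendant has filed written consent, which satisfies one of the alternatives. Condition met.
  (c) The amount in controversy is $116,250, which meets the 15,000 dollars floor. Condition met.
  (d) The claim is a property claim, not an employment claim. Condition not met.
  (e) The plaintiff resides in Cordale, which is not Tardora — that alternative is enough. Satisfied.
  → No jurisdiction.

No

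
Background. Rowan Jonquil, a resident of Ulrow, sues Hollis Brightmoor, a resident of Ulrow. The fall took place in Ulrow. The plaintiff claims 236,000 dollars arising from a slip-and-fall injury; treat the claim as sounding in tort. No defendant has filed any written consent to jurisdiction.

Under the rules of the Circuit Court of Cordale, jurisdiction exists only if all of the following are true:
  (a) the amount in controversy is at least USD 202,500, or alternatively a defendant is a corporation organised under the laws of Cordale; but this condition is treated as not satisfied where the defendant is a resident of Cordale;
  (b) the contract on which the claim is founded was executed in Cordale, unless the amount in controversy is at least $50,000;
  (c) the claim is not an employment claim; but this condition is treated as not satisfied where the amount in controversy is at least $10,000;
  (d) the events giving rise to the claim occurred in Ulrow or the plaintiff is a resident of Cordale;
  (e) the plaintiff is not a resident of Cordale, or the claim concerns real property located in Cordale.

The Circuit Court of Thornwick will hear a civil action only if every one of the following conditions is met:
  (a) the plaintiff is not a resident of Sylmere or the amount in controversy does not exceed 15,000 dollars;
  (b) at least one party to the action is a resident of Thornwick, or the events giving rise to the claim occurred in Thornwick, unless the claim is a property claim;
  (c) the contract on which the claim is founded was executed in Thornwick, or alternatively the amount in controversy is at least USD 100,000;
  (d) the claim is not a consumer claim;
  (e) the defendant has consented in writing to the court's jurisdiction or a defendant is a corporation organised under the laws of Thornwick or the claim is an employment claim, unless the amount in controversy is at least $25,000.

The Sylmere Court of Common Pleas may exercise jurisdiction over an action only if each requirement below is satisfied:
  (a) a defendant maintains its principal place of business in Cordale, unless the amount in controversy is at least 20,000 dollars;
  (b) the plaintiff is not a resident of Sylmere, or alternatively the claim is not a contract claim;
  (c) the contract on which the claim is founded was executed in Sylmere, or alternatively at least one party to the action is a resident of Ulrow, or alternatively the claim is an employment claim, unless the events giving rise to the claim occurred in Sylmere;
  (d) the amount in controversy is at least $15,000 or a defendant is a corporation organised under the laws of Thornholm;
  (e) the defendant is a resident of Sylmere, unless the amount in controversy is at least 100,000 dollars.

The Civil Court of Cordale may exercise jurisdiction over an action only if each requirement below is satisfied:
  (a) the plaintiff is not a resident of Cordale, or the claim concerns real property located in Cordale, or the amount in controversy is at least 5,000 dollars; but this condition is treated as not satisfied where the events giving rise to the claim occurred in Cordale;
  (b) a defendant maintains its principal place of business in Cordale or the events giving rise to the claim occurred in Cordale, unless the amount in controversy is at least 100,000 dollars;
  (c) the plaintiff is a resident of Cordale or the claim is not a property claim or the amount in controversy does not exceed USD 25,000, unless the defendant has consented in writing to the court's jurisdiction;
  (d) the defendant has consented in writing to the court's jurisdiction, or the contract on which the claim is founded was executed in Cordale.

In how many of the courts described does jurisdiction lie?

The Circuit Court of Cordale:
  (a) The amount in controversy is USD 236,000, which meets the USD 202,500 floor, so this disjunct is met. And the carve-out is inapplicable — the defendant resides in Ulrow, not Cordale. Met.
  (b) No contract (and hence no place of execution) is alleged. However, the amount in controversy is USD 236,000, which meets the $50,000 floor, so the 'unless' proviso supplies this condition. Condition met.
  (c) The claim is a tort claim, not an employment claim. But the amount in controversy is $236,000, which meets the $10,000 floor, triggering the carve-out and defeating this condition. Fails.
  (d) The operative events occurred in Ulrow, so one alternative holds. Condition met.
  (e) The plaintiff resides in Ulrow, which is not Cordale, which satisfies one of the alternatives. Satisfied.
  → Not every requirement is met — no jurisdiction.
The Circuit Court of Thornwick:
  (a) The plaintiff resides in Ulrow, which is not Sylmere, so one alternative holds. Condition met.
  (b) No party resides in Thornwick; the operative events occurred in Ulrow, not Thornwick — every alternative fails. Nor does the 'unless' clause help: the claim is a tort claim, not a property claim. Condition not met.
  (c) The amount in controversy is 236,000 dollars, which meets the USD 100,000 floor, so one alternative holds. Met.
  (d) The claim is a tort claim, not a consumer claim. Met.
  (e) No such written consent has been filed; no defendant is a corporation; the claim is a tort claim, not an employment claim — none of the alternatives is met. But the amount in controversy is $236,000, which meets the 25,000 dollars floor, and the 'unless' clause therefore excuses the requirement. Met.
  → Not every requirement is met — no jurisdiction.
The Sylmere Court of Common Pleas:
  (a) No defendant is a corporation. However, the amount in controversy is $236,000, which meets the $20,000 floor, so the 'unless' proviso supplies this condition. Satisfied.
  (b) The plaintiff resides in Ulrow, which is not Sylmere, so one alternative holds. Satisfied.
  (c) Rowan Jonquil resides in Ulrow, which satisfies one of the alternatives. Satisfied.
  (d) The amount in controversy is $236,000, which meets the $15,000 floor, which satisfies one of the alternatives. Condition met.
  (e) The defendant resides in Ulrow, not Sylmere. However, the amount in controversy is USD 236,000, which meets the USD 100,000 floor, so the 'unless' proviso supplies this condition. Satisfied.
  → All conditions met; jurisdiction exists.
The Civil Court of Cordale:
  (a) The plaintiff resides in Ulrow, which is not Cordale, so one alternative holds. The exception is not triggered, since the operative events occurred in Ulrow, not Cordale. Condition met.
  (b) No defendant is a corporation; the operative events occurred in Ulrow, not Cordale — every alternative fails. But the amount in controversy is USD 236,000, which meets the 100,000 dollars floor, and the 'unless' clause therefore excuses the requirement. Satisfied.
  (c) The claim is a tort claim, not a property claim, so one alternative holds. Condition met.
  (d) No such written consent has been filed; no contract (and hence no place of execution) is alleged — none of the alternatives is met. Fails.
  → Not every requirement is met — no jurisdiction.
Courts with jurisdiction: the Sylmere Court of Common Pleas — 1 in total.

1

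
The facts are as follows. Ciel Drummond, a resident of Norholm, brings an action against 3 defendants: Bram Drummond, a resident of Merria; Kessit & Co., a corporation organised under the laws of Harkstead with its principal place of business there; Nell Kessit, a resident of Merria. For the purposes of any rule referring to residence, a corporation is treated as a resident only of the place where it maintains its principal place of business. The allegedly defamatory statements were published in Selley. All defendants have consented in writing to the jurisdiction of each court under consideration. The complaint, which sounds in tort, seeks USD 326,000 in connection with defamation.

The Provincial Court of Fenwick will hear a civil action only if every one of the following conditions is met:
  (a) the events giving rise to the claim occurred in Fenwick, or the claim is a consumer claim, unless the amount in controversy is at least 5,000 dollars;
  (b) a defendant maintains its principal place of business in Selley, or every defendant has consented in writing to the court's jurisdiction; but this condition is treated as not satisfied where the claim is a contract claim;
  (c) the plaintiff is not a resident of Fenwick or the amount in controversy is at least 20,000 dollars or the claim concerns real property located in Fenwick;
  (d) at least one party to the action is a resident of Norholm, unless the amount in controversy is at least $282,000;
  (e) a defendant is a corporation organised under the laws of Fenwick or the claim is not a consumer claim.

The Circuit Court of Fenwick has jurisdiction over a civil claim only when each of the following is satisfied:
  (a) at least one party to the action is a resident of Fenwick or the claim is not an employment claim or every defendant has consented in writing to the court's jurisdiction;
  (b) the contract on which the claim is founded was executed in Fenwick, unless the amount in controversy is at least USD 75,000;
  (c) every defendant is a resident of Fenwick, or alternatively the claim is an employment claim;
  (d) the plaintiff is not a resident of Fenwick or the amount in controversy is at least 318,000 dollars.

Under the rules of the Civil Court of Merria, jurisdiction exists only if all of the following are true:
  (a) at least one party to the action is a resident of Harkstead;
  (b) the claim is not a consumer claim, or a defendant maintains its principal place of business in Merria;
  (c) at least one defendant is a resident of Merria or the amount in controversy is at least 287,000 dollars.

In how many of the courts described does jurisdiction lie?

2

The Provincial Court of Fenwick:
  (a) The operative events occurred in Selley, not Fenwick; the claim is a tort claim, not a consumer claim — none of the alternatives is met. The proviso rescues it, though: the amount in controversy is 326,000 dollars, which meets the 5,000 dollars floor. Satisfied.
  (b) Every defendant has filed written consent, which satisfies one of the alternatives. And the carve-out is inapplicable — the claim is a tort claim, not a contract claim. Satisfied.
  (c) The plaintiff resides in Norholm, which is not Fenwick, so one alternative holds. Met.
  (d) Ciel Drummond resides in Norholm. Condition met.
  (e) The claim is a tort claim, not a consumer claim, so this disjunct is met. Satisfied.
  → Every requirement is satisfied — jurisdiction.
The Circuit Court of Fenwick:
  (a) The claim is a tort claim, not an employment claim — that alternative is enough. Met.
  (b) No contract (and hence no place of execution) is alleged. The proviso rescues it, though: the amount in controversy is $326,000, which meets the 75,000 dollars floor. Satisfied.
  (c) The defendants reside as follows — Bram Drummond in Merria, Kessit & Co. in Harkstead, Nell Kessit in Merria — not all in Fenwick; the claim is a tort claim, not an employment claim — no alternative holds. Condition not met.
  (d) The plaintiff resides in Norholm, which is not Fenwick, so this disjunct is met. Condition met.
  → The court lacks jurisdiction.
The Civil Court of Merria:
  (a) Kessit & Co. resides in Harkstead. Met.
  (b) The claim is a tort claim, not a consumer claim — that alternative is enough. Met.
  (c) Bram Drummond resides in Merria, so one alternative holds. Satisfied.
  → The court has jurisdiction.
Courts with jurisdiction: the Provincial Court of Fenwick, the Civil Court of Merria — 2 in total.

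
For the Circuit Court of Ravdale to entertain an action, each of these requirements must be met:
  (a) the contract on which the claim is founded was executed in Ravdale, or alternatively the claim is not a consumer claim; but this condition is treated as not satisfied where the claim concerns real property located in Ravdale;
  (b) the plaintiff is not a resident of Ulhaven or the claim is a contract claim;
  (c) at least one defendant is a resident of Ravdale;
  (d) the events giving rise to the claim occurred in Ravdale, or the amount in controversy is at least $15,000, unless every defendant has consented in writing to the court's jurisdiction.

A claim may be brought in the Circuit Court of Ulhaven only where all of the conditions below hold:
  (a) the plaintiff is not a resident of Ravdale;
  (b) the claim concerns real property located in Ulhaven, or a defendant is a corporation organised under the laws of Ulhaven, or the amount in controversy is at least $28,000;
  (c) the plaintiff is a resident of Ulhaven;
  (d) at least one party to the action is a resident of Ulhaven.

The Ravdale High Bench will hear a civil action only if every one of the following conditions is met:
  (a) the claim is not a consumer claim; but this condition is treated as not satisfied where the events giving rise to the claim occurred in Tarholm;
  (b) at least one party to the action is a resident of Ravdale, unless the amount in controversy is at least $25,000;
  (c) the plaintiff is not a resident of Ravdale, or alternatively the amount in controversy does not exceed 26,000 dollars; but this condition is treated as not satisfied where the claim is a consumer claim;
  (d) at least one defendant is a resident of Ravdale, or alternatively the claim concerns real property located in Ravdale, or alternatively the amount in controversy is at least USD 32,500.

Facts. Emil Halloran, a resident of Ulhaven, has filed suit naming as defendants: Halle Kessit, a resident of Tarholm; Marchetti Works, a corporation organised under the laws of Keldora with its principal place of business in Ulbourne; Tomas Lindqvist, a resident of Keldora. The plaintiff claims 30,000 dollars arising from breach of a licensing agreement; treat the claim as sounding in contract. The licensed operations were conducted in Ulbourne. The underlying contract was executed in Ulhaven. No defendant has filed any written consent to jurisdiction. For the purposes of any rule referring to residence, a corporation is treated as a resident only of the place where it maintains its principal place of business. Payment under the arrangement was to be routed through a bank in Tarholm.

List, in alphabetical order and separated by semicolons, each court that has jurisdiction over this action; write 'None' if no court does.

the Circuit Court of Ulhaven

The Circuit Court of Ravdale:
  (a) The claim is a contract claim, not a consumer claim — that alternative is enough. The exception is not triggered, since the claim does not concern real property. Condition met.
  (b) The claim is a contract claim — that alternative is enough. Satisfied.
  (c) No defendant resides in Ravdale (they reside in Tarholm, Ulbourne, Keldora). Not met.
  (d) The amount in controversy is $30,000, which meets the $15,000 floor, so this disjunct is met. Satisfied.
  → Not every requirement is met — no jurisdiction.
The Circuit Court of Ulhaven:
  (a) The plaintiff resides in Ulhaven, which is not Ravdale. Met.
  (b) The amount in controversy is $30,000, which meets the $28,000 floor — that alternative is enough. Satisfied.
  (c) The plaintiff resides in Ulhaven. Condition met.
  (d) Emil Halloran resides in Ulhaven. Condition met.
  → All conditions met; jurisdiction exists.
The Ravdale High Bench:
  (a) The claim is a contract claim, not a consumer claim. The exception is not triggered, since the operative events occurred in Ulbourne, not Tarholm. Condition met.
  (b) No party resides in Ravdale. However, the amount in controversy is $30,000, which meets the USD 25,000 floor, so the 'unless' proviso supplies this condition. Condition met.
  (c) The plaintiff resides in Ulhaven, which is not Ravdale — that alternative is enough. And the carve-out is inapplicable — the claim is a contract claim, not a consumer claim. Met.
  (d) No defendant resides in Ravdale (they reside in Tarholm, Ulbourne, Keldora); the claim does not concern real property; the amount in controversy is $30,000, below the 32,500 dollars floor — none of the alternatives is met. Condition not met.
  → Not every requirement is met — no jurisdiction.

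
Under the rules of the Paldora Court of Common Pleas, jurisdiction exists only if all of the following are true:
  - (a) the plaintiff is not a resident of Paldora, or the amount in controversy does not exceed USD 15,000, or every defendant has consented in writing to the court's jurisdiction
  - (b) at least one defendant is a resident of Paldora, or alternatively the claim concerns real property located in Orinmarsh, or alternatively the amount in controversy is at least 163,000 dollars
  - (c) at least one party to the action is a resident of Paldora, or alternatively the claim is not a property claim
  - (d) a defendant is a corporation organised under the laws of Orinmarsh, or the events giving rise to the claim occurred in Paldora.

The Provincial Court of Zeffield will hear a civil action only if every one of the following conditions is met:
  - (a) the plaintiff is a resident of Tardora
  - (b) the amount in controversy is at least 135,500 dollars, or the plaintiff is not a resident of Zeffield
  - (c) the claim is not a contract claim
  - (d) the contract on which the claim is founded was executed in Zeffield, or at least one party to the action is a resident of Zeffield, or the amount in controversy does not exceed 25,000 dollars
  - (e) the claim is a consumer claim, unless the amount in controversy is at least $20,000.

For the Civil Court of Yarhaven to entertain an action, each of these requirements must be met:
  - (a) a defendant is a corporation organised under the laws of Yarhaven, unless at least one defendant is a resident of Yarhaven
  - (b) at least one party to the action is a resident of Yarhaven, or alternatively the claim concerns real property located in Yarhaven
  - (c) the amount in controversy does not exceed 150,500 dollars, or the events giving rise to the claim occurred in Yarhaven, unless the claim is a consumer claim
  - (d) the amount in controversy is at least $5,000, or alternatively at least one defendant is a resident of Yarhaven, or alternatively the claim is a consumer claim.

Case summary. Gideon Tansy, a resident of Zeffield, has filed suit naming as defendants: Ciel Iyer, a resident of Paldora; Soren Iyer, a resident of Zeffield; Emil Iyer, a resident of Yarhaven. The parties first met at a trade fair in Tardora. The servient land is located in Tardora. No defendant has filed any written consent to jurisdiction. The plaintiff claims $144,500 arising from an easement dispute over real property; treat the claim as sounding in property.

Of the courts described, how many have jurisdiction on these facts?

The Paldora Court of Common Pleas:
  (a) The plaintiff resides in Zeffield, which is not Paldora — that alternative is enough. Satisfied.
  (b) Ciel Iyer resides in Paldora — that alternative is enough. Satisfied.
  (c) Ciel Iyer resides in Paldora, so one alternative holds. Met.
  (d) No defendant is a corporation; the operative events occurred in Tardora, not Paldora — none of the alternatives is met. Fails.
  → At least one condition fails; no jurisdiction.
The Provincial Court of Zeffield:
  (a) The plaintiff resides in Zeffield, not Tardora. Not satisfied.
  (b) The amount in controversy is USD 144,500, which meets the 135,500 dollars floor, so one alternative holds. Met.
  (c) The claim is a property claim, not a contract claim. Condition met.
  (d) Gideon Tansy resides in Zeffield, which satisfies one of the alternatives. Met.
  (e) The claim is a property claim, not a consumer claim. The proviso rescues it, though: the amount in controversy is USD 144,500, which meets the $20,000 floor. Met.
  → At least one condition fails; no jurisdiction.
The Civil Court of Yarhaven:
  (a) No defendant is a corporation. However, Emil Iyer resides in Yarhaven, so the 'unless' proviso supplies this condition. Met.
  (b) Emil Iyer resides in Yarhaven, which satisfies one of the alternatives. Met.
  (c) The amount in controversy is USD 144,500, within the $150,500 ceiling — that alternative is enough. Condition met.
  (d) The amount in controversy is USD 144,500, which meets the USD 5,000 floor — that alternative is enough. Satisfied.
  → Jurisdiction lies.
Courts with jurisdiction: the Civil Court of Yarhaven — 1 in total.

1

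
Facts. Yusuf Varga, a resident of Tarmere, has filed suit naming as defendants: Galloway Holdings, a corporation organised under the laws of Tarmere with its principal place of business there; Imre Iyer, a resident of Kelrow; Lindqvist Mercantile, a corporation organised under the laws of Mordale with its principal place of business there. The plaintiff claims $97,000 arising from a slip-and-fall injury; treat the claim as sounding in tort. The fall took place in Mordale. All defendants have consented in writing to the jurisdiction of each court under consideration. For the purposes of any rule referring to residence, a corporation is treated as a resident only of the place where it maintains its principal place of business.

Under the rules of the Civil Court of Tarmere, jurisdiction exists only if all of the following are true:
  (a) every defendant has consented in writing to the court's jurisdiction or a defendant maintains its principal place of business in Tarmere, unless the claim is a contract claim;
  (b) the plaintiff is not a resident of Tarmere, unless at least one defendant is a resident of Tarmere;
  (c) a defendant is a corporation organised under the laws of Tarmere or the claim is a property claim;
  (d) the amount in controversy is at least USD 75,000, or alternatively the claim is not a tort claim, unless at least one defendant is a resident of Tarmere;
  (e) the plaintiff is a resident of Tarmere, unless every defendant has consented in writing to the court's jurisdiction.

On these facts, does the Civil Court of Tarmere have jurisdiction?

Yes

The Civil Court of Tarmere:
  (a) Every defendant has filed written consent, so one alternative holds. Met.
  (b) The plaintiff resides in Tarmere. However, Galloway Holdings resides in Tarmere, so the 'unless' proviso supplies this condition. Met.
  (c) Galloway Holdings is organised under the laws of Tarmere, so one alternative holds. Condition met.
  (d) The amount in controversy is USD 97,000, which meets the $75,000 floor, which satisfies one of the alternatives. Satisfied.
  (e) The plaintiff resides in Tarmere. Condition met.
  → All conditions met; jurisdiction exists.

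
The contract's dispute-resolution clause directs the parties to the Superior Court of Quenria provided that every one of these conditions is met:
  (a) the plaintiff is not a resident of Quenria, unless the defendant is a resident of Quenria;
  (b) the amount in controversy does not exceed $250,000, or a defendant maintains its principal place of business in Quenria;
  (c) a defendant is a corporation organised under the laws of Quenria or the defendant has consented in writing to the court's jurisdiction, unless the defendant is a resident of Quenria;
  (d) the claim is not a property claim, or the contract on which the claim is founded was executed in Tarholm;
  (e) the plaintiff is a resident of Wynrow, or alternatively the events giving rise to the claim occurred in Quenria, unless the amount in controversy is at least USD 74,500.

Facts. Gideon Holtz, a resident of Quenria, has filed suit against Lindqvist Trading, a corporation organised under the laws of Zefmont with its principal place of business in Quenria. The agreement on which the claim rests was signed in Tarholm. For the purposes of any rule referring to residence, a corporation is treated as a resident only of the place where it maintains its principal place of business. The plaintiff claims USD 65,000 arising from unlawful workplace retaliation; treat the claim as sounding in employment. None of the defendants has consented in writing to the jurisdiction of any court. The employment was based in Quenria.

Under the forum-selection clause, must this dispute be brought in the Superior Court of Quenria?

The Superior Court of Quenria:
  (a) The plaintiff resides in Quenria. The proviso rescues it, though: the defendant resides in Quenria. Satisfied.
  (b) The amount in controversy is 65,000 dollars, within the $250,000 ceiling, which satisfies one of the alternatives. Satisfied.
  (c) The corporate defendant(s) are organised in Zefmont, not Quenria; no such written consent has been filed — none of the alternatives is met. But the defendant resides in Quenria, and the 'unless' clause therefore excuses the requirement. Met.
  (d) The claim is an employment claim, not a property claim, so this disjunct is met. Satisfied.
  (e) The operative events occurred in Quenria, which satisfies one of the alternatives. Condition met.
  → Forum clause is triggered.

Yes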